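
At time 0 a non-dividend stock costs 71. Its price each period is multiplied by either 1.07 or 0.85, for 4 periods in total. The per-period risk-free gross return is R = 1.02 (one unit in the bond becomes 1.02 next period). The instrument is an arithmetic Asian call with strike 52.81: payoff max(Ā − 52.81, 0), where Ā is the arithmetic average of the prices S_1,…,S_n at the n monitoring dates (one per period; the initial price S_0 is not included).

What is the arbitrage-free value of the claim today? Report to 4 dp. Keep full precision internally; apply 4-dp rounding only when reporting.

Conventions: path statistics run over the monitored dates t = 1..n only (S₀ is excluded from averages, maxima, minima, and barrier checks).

Set p* = 0.7727 (from d < R < u); the path-dependent value is the discounted p*-expectation over all price paths.
Enumerate all 2^4 = 16 price paths (U = up ×1.07, D = down ×0.85); each path with k up-moves has probability p*^k·(1−p*)^(4−k).
DDDD: Ā=48.0782, payoff=0.0000, prob=0.002668
UDDD: Ā=60.5220, payoff=7.7120, prob=0.009071
DUDD: Ā=56.6170, payoff=3.8070, prob=0.009071
UUDD: Ā=71.2708, payoff=18.4608, prob=0.030842
DDUD: Ā=53.2977, payoff=0.4877, prob=0.009071
UDUD: Ā=67.0924, payoff=14.2824, prob=0.030842
DUUD: Ā=63.1874, payoff=10.3774, prob=0.030842
UUUD: Ā=79.5418, payoff=26.7318, prob=0.104864
DDDU: Ā=50.4764, payoff=0.0000, prob=0.009071
UDDU: Ā=63.5408, payoff=10.7308, prob=0.030842
DUDU: Ā=59.6358, payoff=6.8258, prob=0.030842
UUDU: Ā=75.0710, payoff=22.2610, prob=0.104864
DDUU: Ā=56.3166, payoff=3.5066, prob=0.030842
UDUU: Ā=70.8926, payoff=18.0826, prob=0.104864
DUUU: Ā=66.9876, payoff=14.1776, prob=0.104864
UUUU: Ā=84.3256, payoff=31.5156, prob=0.356537
Price = Σ prob·payoff / R^4 = 21.845506 / 1.082432 = 20.1819

price = 20.1819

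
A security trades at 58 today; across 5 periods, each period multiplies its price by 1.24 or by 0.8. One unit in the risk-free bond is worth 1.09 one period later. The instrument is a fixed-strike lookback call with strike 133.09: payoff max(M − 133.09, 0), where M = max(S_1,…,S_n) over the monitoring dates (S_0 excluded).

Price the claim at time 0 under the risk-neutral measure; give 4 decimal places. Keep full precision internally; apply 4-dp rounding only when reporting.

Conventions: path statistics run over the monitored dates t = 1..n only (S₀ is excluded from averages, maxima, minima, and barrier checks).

price = 3.1550

Risk-neutral up-probability p* = (R−d)/(u−d) = (1.09−0.8)/(1.24−0.8) = 0.6591; the claim prices as the p*-weighted sum of path payoffs discounted by R^5.
Enumerate all 2^5 = 32 price paths (U = up ×1.24, D = down ×0.8); each path with k up-moves has probability p*^k·(1−p*)^(5−k).
DDDDD: M=46.4000, payoff=0.0000, prob=0.004605
UDDDD: M=71.9200, payoff=0.0000, prob=0.008902
DUDDD: M=57.5360, payoff=0.0000, prob=0.008902
UUDDD: M=89.1808, payoff=0.0000, prob=0.017211
DDUDD: M=46.4000, payoff=0.0000, prob=0.008902
UDUDD: M=71.9200, payoff=0.0000, prob=0.017211
DUUDD: M=71.3446, payoff=0.0000, prob=0.017211
UUUDD: M=110.5842, payoff=0.0000, prob=0.033275
DDDUD: M=46.4000, payoff=0.0000, prob=0.008902
UDDUD: M=71.9200, payoff=0.0000, prob=0.017211
DUDUD: M=57.5360, payoff=0.0000, prob=0.017211
UUDUD: M=89.1808, payoff=0.0000, prob=0.033275
DDUUD: M=57.0757, payoff=0.0000, prob=0.017211
UDUUD: M=88.4674, payoff=0.0000, prob=0.033275
DUUUD: M=88.4674, payoff=0.0000, prob=0.033275
UUUUD: M=137.1244, payoff=4.0344, prob=0.064331
DDDDU: M=46.4000, payoff=0.0000, prob=0.008902
UDDDU: M=71.9200, payoff=0.0000, prob=0.017211
DUDDU: M=57.5360, payoff=0.0000, prob=0.017211
UUDDU: M=89.1808, payoff=0.0000, prob=0.033275
DDUDU: M=46.4000, payoff=0.0000, prob=0.017211
UDUDU: M=71.9200, payoff=0.0000, prob=0.033275
DUUDU: M=71.3446, payoff=0.0000, prob=0.033275
UUUDU: M=110.5842, payoff=0.0000, prob=0.064331
DDDUU: M=46.4000, payoff=0.0000, prob=0.017211
UDDUU: M=71.9200, payoff=0.0000, prob=0.033275
DUDUU: M=70.7739, payoff=0.0000, prob=0.033275
UUDUU: M=109.6995, payoff=0.0000, prob=0.064331
DDUUU: M=70.7739, payoff=0.0000, prob=0.033275
UDUUU: M=109.6995, payoff=0.0000, prob=0.064331
DUUUU: M=109.6995, payoff=0.0000, prob=0.064331
UUUUU: M=170.0343, payoff=36.9443, prob=0.124373
Price = Σ prob·payoff / R^5 = 4.854410 / 1.538624 = 3.1550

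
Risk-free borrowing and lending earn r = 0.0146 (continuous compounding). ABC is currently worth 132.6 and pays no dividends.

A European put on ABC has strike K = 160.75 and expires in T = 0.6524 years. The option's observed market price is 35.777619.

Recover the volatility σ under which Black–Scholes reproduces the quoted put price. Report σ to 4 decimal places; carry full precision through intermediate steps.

At σ = 0.4214 the Black–Scholes value reproduces the quote:
σ√T = 0.4214·√0.6524 = 0.340370
d₁ = (ln(S/K) + (r+σ²/2)T) / (σ√T) = (ln(132.6/160.75) + (0.0146+0.4214²/2)·0.6524) / 0.340370 = (-0.192513 + 0.067451) / 0.340370 = -0.367430
d₂ = d₁ − σ√T = -0.367430 − 0.340370 = -0.707800
e^{−rT} = 0.990520
N(−d₁) = 0.643351,  N(−d₂) = 0.760465
V = K·e^{−rT}·N(−d₂) − S·N(−d₁) = 121.085956 − 85.308337 = 35.777619 (the observed quote) — the price is monotone increasing in volatility, hence this σ is the only solution

sigma = 0.4214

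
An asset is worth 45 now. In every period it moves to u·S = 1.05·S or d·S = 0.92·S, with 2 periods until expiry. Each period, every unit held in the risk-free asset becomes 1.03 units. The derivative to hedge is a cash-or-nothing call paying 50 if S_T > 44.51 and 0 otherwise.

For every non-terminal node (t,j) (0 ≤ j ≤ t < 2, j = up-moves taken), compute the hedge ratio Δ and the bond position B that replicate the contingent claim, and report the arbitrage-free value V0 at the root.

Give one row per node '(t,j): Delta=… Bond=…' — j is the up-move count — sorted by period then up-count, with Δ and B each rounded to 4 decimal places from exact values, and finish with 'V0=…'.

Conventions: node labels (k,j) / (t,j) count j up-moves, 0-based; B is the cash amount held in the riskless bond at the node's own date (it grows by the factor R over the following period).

Risk-neutral probability p* = (R−d)/(u−d) = (1.03−0.92)/(1.05−0.92) = 0.8462.
Payoffs at expiry: V(2,0)=0.0000, V(2,1)=0.0000, V(2,2)=50.0000
Node (1,0) S=41.4000: V=(p*·0.0000+(1−p*)·0.0000)/1.03=0.0000; Δ=(0.0000−0.0000)/(43.4700−38.0880)=0.0000; B=V−Δ·S=0.0000
Node (1,1) S=47.2500: V=(p*·50.0000+(1−p*)·0.0000)/1.03=41.0754; Δ=(50.0000−0.0000)/(49.6125−43.4700)=8.1400; B=V−Δ·S=-343.5400
Node (0,0) S=45.0000: V=(p*·41.0754+(1−p*)·0.0000)/1.03=33.7438; Δ=(41.0754−0.0000)/(47.2500−41.4000)=7.0214; B=V−Δ·S=-282.2210
Sanity check at the root: Δ(0,0)·S0 + B(0,0) reproduces V0 = 33.7438.

(0,0): Delta=7.0214 Bond=-282.2210
(1,0): Delta=0.0000 Bond=0.0000
(1,1): Delta=8.1400 Bond=-343.5400
V0=33.7438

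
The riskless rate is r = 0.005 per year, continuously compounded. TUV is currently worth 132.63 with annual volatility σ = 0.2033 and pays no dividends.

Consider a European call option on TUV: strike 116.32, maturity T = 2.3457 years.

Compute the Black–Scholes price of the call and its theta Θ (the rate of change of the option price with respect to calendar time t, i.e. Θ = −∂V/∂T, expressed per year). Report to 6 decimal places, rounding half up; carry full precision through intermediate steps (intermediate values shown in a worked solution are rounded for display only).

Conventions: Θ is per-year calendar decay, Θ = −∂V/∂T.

price = 25.719182
Θ = -3.262981

σ√T = 0.2033·√2.3457 = 0.311368
d₁ = (ln(S/K) + (r+σ²/2)T) / (σ√T) = (ln(132.63/116.32) + (0.005+0.2033²/2)·2.3457) / 0.311368 = (0.131218 + 0.060203) / 0.311368 = 0.614777
d₂ = d₁ − σ√T = 0.614777 − 0.311368 = 0.303409
e^{−rT} = 0.988340
N(d₁) = 0.730649,  N(d₂) = 0.619211
Call price V = S·N(d₁) − K·e^{−rT}·N(d₂) = 96.905976 − 71.186794 = 25.719182
φ(d₁) = (1/√(2π))·e^{−d₁²/2} = 0.330247
Θ = −S·φ(d₁)·σ/(2√T) − r·K·e^{−rT}·N(d₂) = −2.907047 − 0.355934 = -3.262981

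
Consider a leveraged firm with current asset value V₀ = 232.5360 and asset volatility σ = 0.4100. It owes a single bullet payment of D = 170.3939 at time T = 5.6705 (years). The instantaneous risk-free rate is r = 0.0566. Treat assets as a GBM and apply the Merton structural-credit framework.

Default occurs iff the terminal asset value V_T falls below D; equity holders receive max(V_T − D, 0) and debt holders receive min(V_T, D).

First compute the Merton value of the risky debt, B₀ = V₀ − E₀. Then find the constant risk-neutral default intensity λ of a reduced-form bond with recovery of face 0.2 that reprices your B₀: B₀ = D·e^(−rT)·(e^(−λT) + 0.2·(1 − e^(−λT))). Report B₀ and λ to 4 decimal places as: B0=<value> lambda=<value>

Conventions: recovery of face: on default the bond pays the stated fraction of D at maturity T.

With assets at 232.5360 and a single debt payment of 170.3939 at 5.6705 years:
d₁ = [ln(V₀/D) + (r + σ²/2)T] / (σ√T)
   = [ln(232.5360/170.3939) + (0.0566 + 0.5·0.4100²)·5.6705] / (0.4100·√5.6705)
   = [0.310932 + 0.797556] / 0.976325 = 1.135368
d₂ = d₁ − σ√T = 1.135368 − 0.976325 = 0.159042
N(d₁) = 0.871889,  N(d₂) = 0.563182,  e^(−rT) = 0.725459
E₀ = V₀·N(d₁) − D·e^(−rT)·N(d₂)
   = 232.5360·0.871889 − 170.3939·0.725459·0.563182 = 133.128540
B₀ = V₀ − E₀ = 232.5360 − 133.128540 = 99.407460
e^(−λT) = (B₀·e^(rT)/D − 0.2)/(1 − 0.2) = (99.4075·1.378437/170.3939 − 0.2)/0.8 = 0.75522219
λ = −ln(0.75522219)/5.6705 = 0.049509

B0=99.4075 lambda=0.0495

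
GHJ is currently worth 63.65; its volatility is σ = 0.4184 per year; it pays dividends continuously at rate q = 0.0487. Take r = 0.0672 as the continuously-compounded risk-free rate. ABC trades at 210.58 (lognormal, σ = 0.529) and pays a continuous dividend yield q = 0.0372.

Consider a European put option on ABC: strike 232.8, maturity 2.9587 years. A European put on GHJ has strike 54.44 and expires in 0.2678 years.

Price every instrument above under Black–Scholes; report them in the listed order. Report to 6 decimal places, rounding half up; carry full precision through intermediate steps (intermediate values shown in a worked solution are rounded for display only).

price(ABC put K=232.8) = 67.669980
price(GHJ put K=54.44) = 1.655400

[ABC put K=232.8]
σ√T = 0.529·√2.9587 = 0.909926
d₁ = (ln(S/K) + (r−q+σ²/2)T) / (σ√T) = (ln(210.58/232.8) + (0.0672−0.0372+0.529²/2)·2.9587) / 0.909926 = (-0.100314 + 0.502744) / 0.909926 = 0.442266
d₂ = d₁ − σ√T = 0.442266 − 0.909926 = -0.467660
e^{−rT} = 0.819694
e^{−qT} = 0.895777
N(−d₁) = 0.329148,  N(−d₂) = 0.679986
price = K·e^{−rT}·N(−d₂) − S·e^{−qT}·N(−d₁) = 129.758118 − 62.088138 = 67.669980
[GHJ put K=54.44]
σ√T = 0.4184·√0.2678 = 0.216519
d₁ = (ln(S/K) + (r−q+σ²/2)T) / (σ√T) = (ln(63.65/54.44) + (0.0672−0.0487+0.4184²/2)·0.2678) / 0.216519 = (0.156300 + 0.028395) / 0.216519 = 0.853017
d₂ = d₁ − σ√T = 0.853017 − 0.216519 = 0.636498
e^{−rT} = 0.982165
e^{−qT} = 0.987043
N(−d₁) = 0.196825,  N(−d₂) = 0.262226
price = K·e^{−rT}·N(−d₂) − S·e^{−qT}·N(−d₁) = 14.020981 − 12.365581 = 1.655400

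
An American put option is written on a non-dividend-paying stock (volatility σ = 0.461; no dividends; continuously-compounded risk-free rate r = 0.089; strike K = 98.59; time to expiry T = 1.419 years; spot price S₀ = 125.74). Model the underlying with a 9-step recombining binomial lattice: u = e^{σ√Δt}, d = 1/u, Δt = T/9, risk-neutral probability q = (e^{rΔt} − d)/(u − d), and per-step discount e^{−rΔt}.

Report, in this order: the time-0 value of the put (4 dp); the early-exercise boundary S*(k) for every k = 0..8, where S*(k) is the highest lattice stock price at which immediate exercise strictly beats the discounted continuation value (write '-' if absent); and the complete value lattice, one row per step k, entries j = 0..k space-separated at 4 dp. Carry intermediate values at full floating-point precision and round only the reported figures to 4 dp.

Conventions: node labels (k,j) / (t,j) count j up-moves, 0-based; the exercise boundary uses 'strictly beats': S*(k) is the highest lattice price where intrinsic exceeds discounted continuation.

price = 8.9818
boundary = - - - - 60.4620 50.3483 60.4620 72.6073 60.4620
tree:
8.9818
13.4782 4.6107
19.6924 7.4676 1.8019
27.8940 11.8143 3.2072 0.4069
38.1280 18.1587 5.6220 0.8134 0.0000
48.2417 26.9202 9.6600 1.6263 0.0000 0.0000
56.6637 38.1280 16.1546 3.2514 0.0000 0.0000 0.0000
63.6769 48.2417 25.9827 6.5004 0.0000 0.0000 0.0000 0.0000
69.5169 56.6637 38.1280 12.9961 0.0000 0.0000 0.0000 0.0000 0.0000
74.3801 63.6769 48.2417 25.9827 0.0000 0.0000 0.0000 0.0000 0.0000 0.0000

params: Δt=0.15767 u=1.20088 d=0.83273 q=0.49275 e^(-rΔt)=0.98607
t_9 payoffs: 74.3801 63.6769 48.2417 25.9827 0.0000 0.0000 0.0000 0.0000 0.0000 0.0000
t_8: node(8,0) S=29.0731 payoff=69.5169 vs cont=68.1431 → 69.5169 [stop]  node(8,1) S=41.9263 payoff=56.6637 vs cont=55.2899 → 56.6637 [stop]  node(8,2) S=60.4620 payoff=38.1280 vs cont=36.7543 → 38.1280 [stop]  node(8,3) S=87.1922 payoff=11.3978 vs cont=12.9961 → 12.9961 [wait]  node(8,4) S=125.7400 payoff=0.0000 vs cont=0.0000 → 0.0000 [wait]  node(8,5) S=181.3298 payoff=0.0000 vs cont=0.0000 → 0.0000 [wait]  node(8,6) S=261.4958 payoff=0.0000 vs cont=0.0000 → 0.0000 [wait]  node(8,7) S=377.1033 payoff=0.0000 vs cont=0.0000 → 0.0000 [wait]  node(8,8) S=543.8210 payoff=0.0000 vs cont=0.0000 → 0.0000 [wait]  ⇒ S*(8)=60.4620
t_7: node(7,0) S=34.9131 payoff=63.6769 vs cont=62.3031 → 63.6769 [stop]  node(7,1) S=50.3483 payoff=48.2417 vs cont=46.8680 → 48.2417 [stop]  node(7,2) S=72.6073 payoff=25.9827 vs cont=25.3856 → 25.9827 [stop]  node(7,3) S=104.7070 payoff=0.0000 vs cont=6.5004 → 6.5004 [wait]  node(7,4) S=150.9980 payoff=0.0000 vs cont=0.0000 → 0.0000 [wait]  node(7,5) S=217.7544 payoff=0.0000 vs cont=0.0000 → 0.0000 [wait]  node(7,6) S=314.0238 payoff=0.0000 vs cont=0.0000 → 0.0000 [wait]  node(7,7) S=452.8539 payoff=0.0000 vs cont=0.0000 → 0.0000 [wait]  ⇒ S*(7)=72.6073
t_6: node(6,0) S=41.9263 payoff=56.6637 vs cont=55.2899 → 56.6637 [stop]  node(6,1) S=60.4620 payoff=38.1280 vs cont=36.7543 → 38.1280 [stop]  node(6,2) S=87.1922 payoff=11.3978 vs cont=16.1546 → 16.1546 [wait]  node(6,3) S=125.7400 payoff=0.0000 vs cont=3.2514 → 3.2514 [wait]  node(6,4) S=181.3298 payoff=0.0000 vs cont=0.0000 → 0.0000 [wait]  node(6,5) S=261.4958 payoff=0.0000 vs cont=0.0000 → 0.0000 [wait]  node(6,6) S=377.1033 payoff=0.0000 vs cont=0.0000 → 0.0000 [wait]  ⇒ S*(6)=60.4620
t_5: node(5,0) S=50.3483 payoff=48.2417 vs cont=46.8680 → 48.2417 [stop]  node(5,1) S=72.6073 payoff=25.9827 vs cont=26.9202 → 26.9202 [wait]  node(5,2) S=104.7070 payoff=0.0000 vs cont=9.6600 → 9.6600 [wait]  node(5,3) S=150.9980 payoff=0.0000 vs cont=1.6263 → 1.6263 [wait]  node(5,4) S=217.7544 payoff=0.0000 vs cont=0.0000 → 0.0000 [wait]  node(5,5) S=314.0238 payoff=0.0000 vs cont=0.0000 → 0.0000 [wait]  ⇒ S*(5)=50.3483
t_4: node(4,0) S=60.4620 payoff=38.1280 vs cont=37.2098 → 38.1280 [stop]  node(4,1) S=87.1922 payoff=11.3978 vs cont=18.1587 → 18.1587 [wait]  node(4,2) S=125.7400 payoff=0.0000 vs cont=5.6220 → 5.6220 [wait]  node(4,3) S=181.3298 payoff=0.0000 vs cont=0.8134 → 0.8134 [wait]  node(4,4) S=261.4958 payoff=0.0000 vs cont=0.0000 → 0.0000 [wait]  ⇒ S*(4)=60.4620
t_3: node(3,0) S=72.6073 payoff=25.9827 vs cont=27.8940 → 27.8940 [wait]  node(3,1) S=104.7070 payoff=0.0000 vs cont=11.8143 → 11.8143 [wait]  node(3,2) S=150.9980 payoff=0.0000 vs cont=3.2072 → 3.2072 [wait]  node(3,3) S=217.7544 payoff=0.0000 vs cont=0.4069 → 0.4069 [wait]  ⇒ S*(3)=-
t_2: node(2,0) S=87.1922 payoff=11.3978 vs cont=19.6924 → 19.6924 [wait]  node(2,1) S=125.7400 payoff=0.0000 vs cont=7.4676 → 7.4676 [wait]  node(2,2) S=181.3298 payoff=0.0000 vs cont=1.8019 → 1.8019 [wait]  ⇒ S*(2)=-
t_1: node(1,0) S=104.7070 payoff=0.0000 vs cont=13.4782 → 13.4782 [wait]  node(1,1) S=150.9980 payoff=0.0000 vs cont=4.6107 → 4.6107 [wait]  ⇒ S*(1)=-
t_0: node(0,0) S=125.7400 payoff=0.0000 vs cont=8.9818 → 8.9818 [wait]  ⇒ S*(0)=-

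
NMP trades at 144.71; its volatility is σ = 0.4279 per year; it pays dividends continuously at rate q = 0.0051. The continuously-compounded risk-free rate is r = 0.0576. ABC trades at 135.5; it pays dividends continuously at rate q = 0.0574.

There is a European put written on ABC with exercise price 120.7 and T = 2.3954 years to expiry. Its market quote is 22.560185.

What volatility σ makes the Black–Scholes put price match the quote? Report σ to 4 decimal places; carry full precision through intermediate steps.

At σ = 0.4224 the Black–Scholes value reproduces the quote:
σ√T = 0.4224·√2.3954 = 0.653752
d₁ = (ln(S/K) + (r−q+σ²/2)T) / (σ√T) = (ln(135.5/120.7) + (0.0576−0.0574+0.4224²/2)·2.3954) / 0.653752 = (0.115664 + 0.214175) / 0.653752 = 0.504531
d₂ = d₁ − σ√T = 0.504531 − 0.653752 = -0.149220
e^{−rT} = 0.871120
e^{−qT} = 0.871538
N(−d₁) = 0.306944,  N(−d₂) = 0.559310
V = K·e^{−rT}·N(−d₂) − S·e^{−qT}·N(−d₁) = 58.808240 − 36.248055 = 22.560185 (equal to the quote); since ∂V/∂σ > 0 for all σ, the implied volatility is unique

sigma = 0.4224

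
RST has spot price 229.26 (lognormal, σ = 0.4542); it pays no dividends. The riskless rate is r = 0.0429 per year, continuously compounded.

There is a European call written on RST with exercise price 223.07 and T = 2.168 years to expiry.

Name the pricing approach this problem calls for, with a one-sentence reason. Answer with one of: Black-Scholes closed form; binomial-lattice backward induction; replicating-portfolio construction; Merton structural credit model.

Key observation: with RST following a GBM at constant σ and r, the European call struck at 223.07 prices in closed form — nothing here needs a stepwise model or a balance sheet.

framework: Black-Scholes closed form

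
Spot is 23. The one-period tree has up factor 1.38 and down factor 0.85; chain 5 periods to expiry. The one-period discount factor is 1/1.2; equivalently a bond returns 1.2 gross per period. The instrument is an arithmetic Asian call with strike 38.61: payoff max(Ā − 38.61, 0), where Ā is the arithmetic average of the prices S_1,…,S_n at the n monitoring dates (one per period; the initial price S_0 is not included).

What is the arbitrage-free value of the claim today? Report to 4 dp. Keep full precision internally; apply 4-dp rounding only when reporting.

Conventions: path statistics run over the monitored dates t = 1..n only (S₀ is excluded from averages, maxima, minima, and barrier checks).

Set p* = 0.6604 (from d < R < u); the path-dependent value is the discounted p*-expectation over all price paths.
Enumerate all 2^5 = 32 price paths (U = up ×1.38, D = down ×0.85); each path with k up-moves has probability p*^k·(1−p*)^(5−k).
DDDDD: Ā=14.5007, payoff=0.0000, prob=0.004518
UDDDD: Ā=23.5424, payoff=0.0000, prob=0.008786
DUDDD: Ā=21.1044, payoff=0.0000, prob=0.008786
UUDDD: Ā=34.2636, payoff=0.0000, prob=0.017083
DDUDD: Ā=19.0321, payoff=0.0000, prob=0.008786
UDUDD: Ā=30.8992, payoff=0.0000, prob=0.017083
DUUDD: Ā=28.4612, payoff=0.0000, prob=0.017083
UUUDD: Ā=46.2075, payoff=7.5975, prob=0.033218
DDDUD: Ā=17.2706, payoff=0.0000, prob=0.008786
UDDUD: Ā=28.0394, payoff=0.0000, prob=0.017083
DUDUD: Ā=25.6014, payoff=0.0000, prob=0.017083
UUDUD: Ā=41.5646, payoff=2.9546, prob=0.033218
DDUUD: Ā=23.5291, payoff=0.0000, prob=0.017083
UDUUD: Ā=38.2002, payoff=0.0000, prob=0.033218
DUUUD: Ā=35.7622, payoff=0.0000, prob=0.033218
UUUUD: Ā=58.0609, payoff=19.4509, prob=0.064590
DDDDU: Ā=15.7734, payoff=0.0000, prob=0.008786
UDDDU: Ā=25.6086, payoff=0.0000, prob=0.017083
DUDDU: Ā=23.1706, payoff=0.0000, prob=0.017083
UUDDU: Ā=37.6181, payoff=0.0000, prob=0.033218
DDUDU: Ā=21.0983, payoff=0.0000, prob=0.017083
UDUDU: Ā=34.2537, payoff=0.0000, prob=0.033218
DUUDU: Ā=31.8157, payoff=0.0000, prob=0.033218
UUUDU: Ā=51.6537, payoff=13.0437, prob=0.064590
DDDUU: Ā=19.3368, payoff=0.0000, prob=0.017083
UDDUU: Ā=31.3939, payoff=0.0000, prob=0.033218
DUDUU: Ā=28.9559, payoff=0.0000, prob=0.033218
UUDUU: Ā=47.0108, payoff=8.4008, prob=0.064590
DDUUU: Ā=26.8836, payoff=0.0000, prob=0.033218
UDUUU: Ā=43.6463, payoff=5.0363, prob=0.064590
DUUUU: Ā=41.2083, payoff=2.5983, prob=0.064590
UUUUU: Ā=66.9029, payoff=28.2929, prob=0.125592
Price = Σ prob·payoff / R^5 = 7.038425 / 2.488320 = 2.8286

price = 2.8286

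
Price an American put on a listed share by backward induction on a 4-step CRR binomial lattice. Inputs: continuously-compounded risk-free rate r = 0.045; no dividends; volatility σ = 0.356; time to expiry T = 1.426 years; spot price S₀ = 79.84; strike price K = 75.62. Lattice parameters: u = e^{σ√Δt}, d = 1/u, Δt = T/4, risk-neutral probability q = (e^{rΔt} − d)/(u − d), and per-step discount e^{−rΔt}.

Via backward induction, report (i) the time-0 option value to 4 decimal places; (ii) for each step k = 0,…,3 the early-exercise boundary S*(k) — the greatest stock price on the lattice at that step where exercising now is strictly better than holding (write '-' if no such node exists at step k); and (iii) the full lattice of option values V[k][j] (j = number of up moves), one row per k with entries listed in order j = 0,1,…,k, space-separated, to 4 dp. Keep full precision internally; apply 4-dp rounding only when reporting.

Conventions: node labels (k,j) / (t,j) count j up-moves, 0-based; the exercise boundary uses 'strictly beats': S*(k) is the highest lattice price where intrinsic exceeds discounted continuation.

price = 8.9354
boundary = - - 52.1908 42.1969
tree:
8.9354
14.7514 3.0531
23.4292 6.0221 0.0000
33.4231 11.8783 0.0000 0.0000
41.5033 23.4292 0.0000 0.0000 0.0000

Δt=0.35650, u=1.23684, d=0.80851, q=0.48482, disc=e^(-rΔt)=0.98409
k=4 terminal: V=max(K-S,0) → 41.5033 23.4292 0.0000 0.0000 0.0000
k=3: j=0 S=42.1969 intr=33.4231 cont=32.2196 V=33.4231[EX]; j=1 S=64.5516 intr=11.0684 cont=11.8783 V=11.8783[hold]; j=2 S=98.7492 intr=0.0000 cont=0.0000 V=0.0000[hold]; j=3 S=151.0638 intr=0.0000 cont=0.0000 V=0.0000[hold]  S*(3)=42.1969
k=2: j=0 S=52.1908 intr=23.4292 cont=22.6121 V=23.4292[EX]; j=1 S=79.8400 intr=0.0000 cont=6.0221 V=6.0221[hold]; j=2 S=122.1369 intr=0.0000 cont=0.0000 V=0.0000[hold]  S*(2)=52.1908
k=1: j=0 S=64.5516 intr=11.0684 cont=14.7514 V=14.7514[hold]; j=1 S=98.7492 intr=0.0000 cont=3.0531 V=3.0531[hold]  S*(1)=-
k=0: j=0 S=79.8400 intr=0.0000 cont=8.9354 V=8.9354[hold]  S*(0)=-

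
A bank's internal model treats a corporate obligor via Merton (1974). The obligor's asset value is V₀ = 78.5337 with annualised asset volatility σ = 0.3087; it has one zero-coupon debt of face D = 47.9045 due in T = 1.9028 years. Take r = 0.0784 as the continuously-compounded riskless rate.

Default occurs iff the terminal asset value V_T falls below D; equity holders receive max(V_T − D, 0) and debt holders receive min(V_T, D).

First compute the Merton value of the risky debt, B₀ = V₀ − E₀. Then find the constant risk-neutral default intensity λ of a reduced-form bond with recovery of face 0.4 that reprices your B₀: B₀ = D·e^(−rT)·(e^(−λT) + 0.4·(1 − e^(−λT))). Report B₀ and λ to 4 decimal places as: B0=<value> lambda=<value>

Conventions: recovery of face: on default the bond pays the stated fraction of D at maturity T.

B0=40.5844 lambda=0.0147

Apply the equity-as-call identities (strike 47.9045, horizon 1.9028 years):
d₁ = [ln(V₀/D) + (r + σ²/2)T] / (σ√T)
   = [ln(78.5337/47.9045) + (0.0784 + 0.5·0.3087²)·1.9028] / (0.3087·√1.9028)
   = [0.494318 + 0.239844] / 0.425827 = 1.724086
d₂ = d₁ − σ√T = 1.724086 − 0.425827 = 1.298259
N(d₁) = 0.957654,  N(d₂) = 0.902901,  e^(−rT) = 0.861414
E₀ = V₀·N(d₁) − D·e^(−rT)·N(d₂)
   = 78.5337·0.957654 − 47.9045·0.861414·0.902901 = 37.949329
B₀ = V₀ − E₀ = 78.5337 − 37.949329 = 40.584371
e^(−λT) = (B₀·e^(rT)/D − 0.4)/(1 − 0.4) = (40.5844·1.160881/47.9045 − 0.4)/0.6 = 0.97248602
λ = −ln(0.97248602)/1.9028 = 0.014662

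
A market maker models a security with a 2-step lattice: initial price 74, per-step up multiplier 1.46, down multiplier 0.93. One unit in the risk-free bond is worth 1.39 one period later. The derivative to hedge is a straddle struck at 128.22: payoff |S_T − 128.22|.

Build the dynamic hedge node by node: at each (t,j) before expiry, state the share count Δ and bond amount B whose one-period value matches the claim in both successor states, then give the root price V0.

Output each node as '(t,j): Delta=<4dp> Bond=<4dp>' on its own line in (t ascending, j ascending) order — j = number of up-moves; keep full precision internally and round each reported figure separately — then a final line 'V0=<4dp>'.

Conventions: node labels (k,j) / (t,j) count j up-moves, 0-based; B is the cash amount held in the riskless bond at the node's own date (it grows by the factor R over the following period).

(0,0): Delta=-0.0601 Bond=19.8278
(1,0): Delta=-1.0000 Bond=92.2446
(1,1): Delta=0.0310 Bond=17.7174
V0=15.3805

Arbitrage-free pricing uses the up-move probability p* = (R−d)/(u−d) = 0.8679, discounting each step at R = 1.39.
Payoffs at expiry: V(2,0)=64.2174, V(2,1)=27.7428, V(2,2)=29.5184
(1,0): S=68.8200. Δ = (V_up−V_dn)/(S_up−S_dn) = (27.7428−64.2174)/(100.4772−64.0026) = -1.0000. V = [p*·27.7428 + (1−p*)·64.2174]/1.39 = 23.4246. B = V − Δ·S = 92.2446.
(1,1): S=108.0400. Δ = (V_up−V_dn)/(S_up−S_dn) = (29.5184−27.7428)/(157.7384−100.4772) = 0.0310. V = [p*·29.5184 + (1−p*)·27.7428]/1.39 = 21.0675. B = V − Δ·S = 17.7174.
(0,0): S=74.0000. Δ = (V_up−V_dn)/(S_up−S_dn) = (21.0675−23.4246)/(108.0400−68.8200) = -0.0601. V = [p*·21.0675 + (1−p*)·23.4246]/1.39 = 15.3805. B = V − Δ·S = 19.8278.
As a check, the time-0 holding Δ(0,0)·S0 + B(0,0) comes to 15.3805 — exactly V0.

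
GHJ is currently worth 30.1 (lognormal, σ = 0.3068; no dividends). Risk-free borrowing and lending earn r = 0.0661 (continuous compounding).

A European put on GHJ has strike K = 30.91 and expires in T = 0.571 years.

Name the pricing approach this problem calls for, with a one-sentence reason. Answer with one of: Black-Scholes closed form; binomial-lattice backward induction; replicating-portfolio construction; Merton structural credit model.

Key observation: with GHJ following a GBM at constant σ and r, the European put struck at 30.91 prices in closed form — nothing here needs a stepwise model or a balance sheet.

framework: Black-Scholes closed form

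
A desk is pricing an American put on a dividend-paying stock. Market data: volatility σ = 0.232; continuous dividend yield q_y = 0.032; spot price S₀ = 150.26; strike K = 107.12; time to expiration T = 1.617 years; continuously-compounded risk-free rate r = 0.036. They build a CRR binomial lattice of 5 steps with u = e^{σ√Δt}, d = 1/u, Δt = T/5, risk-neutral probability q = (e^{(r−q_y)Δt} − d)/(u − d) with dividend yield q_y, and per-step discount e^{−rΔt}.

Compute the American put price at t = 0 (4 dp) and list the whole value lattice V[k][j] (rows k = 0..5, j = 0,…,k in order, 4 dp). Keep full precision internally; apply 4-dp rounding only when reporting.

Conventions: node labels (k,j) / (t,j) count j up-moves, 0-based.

Δt=0.32340, u=1.14103, d=0.87640, q=0.47196, disc=e^(-rΔt)=0.98843
k=5 terminal: V=max(K-S,0) → 29.4324 5.9741 0.0000 0.0000 0.0000 0.0000
k=4: j=0 S=88.6441 intr=18.4759 cont=18.1486 V=18.4759[EX]; j=1 S=115.4108 intr=0.0000 cont=3.1181 V=3.1181[hold]; j=2 S=150.2600 intr=0.0000 cont=0.0000 V=0.0000[hold]; j=3 S=195.6321 intr=0.0000 cont=0.0000 V=0.0000[hold]; j=4 S=254.7047 intr=0.0000 cont=0.0000 V=0.0000[hold]
k=3: j=0 S=101.1459 intr=5.9741 cont=11.0977 V=11.0977[hold]; j=1 S=131.6876 intr=0.0000 cont=1.6274 V=1.6274[hold]; j=2 S=171.4517 intr=0.0000 cont=0.0000 V=0.0000[hold]; j=3 S=223.2228 intr=0.0000 cont=0.0000 V=0.0000[hold]
k=2: j=0 S=115.4108 intr=0.0000 cont=6.5514 V=6.5514[hold]; j=1 S=150.2600 intr=0.0000 cont=0.8494 V=0.8494[hold]; j=2 S=195.6321 intr=0.0000 cont=0.0000 V=0.0000[hold]
k=1: j=0 S=131.6876 intr=0.0000 cont=3.8157 V=3.8157[hold]; j=1 S=171.4517 intr=0.0000 cont=0.4433 V=0.4433[hold]
k=0: j=0 S=150.2600 intr=0.0000 cont=2.1983 V=2.1983[hold]

price = 2.1983
tree:
2.1983
3.8157 0.4433
6.5514 0.8494 0.0000
11.0977 1.6274 0.0000 0.0000
18.4759 3.1181 0.0000 0.0000 0.0000
29.4324 5.9741 0.0000 0.0000 0.0000 0.0000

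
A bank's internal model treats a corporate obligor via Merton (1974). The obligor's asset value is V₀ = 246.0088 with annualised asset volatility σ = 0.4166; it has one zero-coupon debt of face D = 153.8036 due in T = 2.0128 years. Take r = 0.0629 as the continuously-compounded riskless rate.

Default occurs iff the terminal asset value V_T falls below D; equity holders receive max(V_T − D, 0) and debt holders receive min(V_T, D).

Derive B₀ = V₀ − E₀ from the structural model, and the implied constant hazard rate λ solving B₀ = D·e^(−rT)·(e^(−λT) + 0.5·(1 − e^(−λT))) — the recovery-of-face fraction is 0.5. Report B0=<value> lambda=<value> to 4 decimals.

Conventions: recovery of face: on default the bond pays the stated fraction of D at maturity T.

B0=126.9155 lambda=0.0674

Apply the equity-as-call identities (strike 153.8036, horizon 2.0128 years):
d₁ = [ln(V₀/D) + (r + σ²/2)T] / (σ√T)
   = [ln(246.0088/153.8036) + (0.0629 + 0.5·0.4166²)·2.0128] / (0.4166·√2.0128)
   = [0.469691 + 0.301271] / 0.591044 = 1.304408
d₂ = d₁ − σ√T = 1.304408 − 0.591044 = 0.713365
N(d₁) = 0.903953,  N(d₂) = 0.762190,  e^(−rT) = 0.881082
E₀ = V₀·N(d₁) − D·e^(−rT)·N(d₂)
   = 246.0088·0.903953 − 153.8036·0.881082·0.762190 = 119.093311
B₀ = V₀ − E₀ = 246.0088 − 119.093311 = 126.915489
e^(−λT) = (B₀·e^(rT)/D − 0.5)/(1 − 0.5) = (126.9155·1.134969/153.8036 − 0.5)/0.5 = 0.87310475
λ = −ln(0.87310475)/2.0128 = 0.067418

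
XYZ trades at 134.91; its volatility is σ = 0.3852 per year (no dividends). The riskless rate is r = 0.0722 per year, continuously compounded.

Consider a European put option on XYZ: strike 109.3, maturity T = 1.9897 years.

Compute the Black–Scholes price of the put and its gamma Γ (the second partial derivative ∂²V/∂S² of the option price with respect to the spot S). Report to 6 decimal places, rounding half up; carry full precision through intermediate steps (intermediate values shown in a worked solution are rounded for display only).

price = 9.320539
Γ = 0.003553

σ√T = 0.3852·√1.9897 = 0.543351
d₁ = (ln(S/K) + (r+σ²/2)T) / (σ√T) = (ln(134.91/109.3) + (0.0722+0.3852²/2)·1.9897) / 0.543351 = (0.210511 + 0.291271) / 0.543351 = 0.923497
d₂ = d₁ − σ√T = 0.923497 − 0.543351 = 0.380147
e^{−rT} = 0.866185
N(−d₁) = 0.177874,  N(−d₂) = 0.351918
Put price V = K·e^{−rT}·N(−d₂) − S·N(−d₁) = 33.317528 − 23.996989 = 9.320539
φ(d₁) = (1/√(2π))·e^{−d₁²/2} = 0.260445
Γ = φ(d₁) / (S·σ·√T) = 0.003553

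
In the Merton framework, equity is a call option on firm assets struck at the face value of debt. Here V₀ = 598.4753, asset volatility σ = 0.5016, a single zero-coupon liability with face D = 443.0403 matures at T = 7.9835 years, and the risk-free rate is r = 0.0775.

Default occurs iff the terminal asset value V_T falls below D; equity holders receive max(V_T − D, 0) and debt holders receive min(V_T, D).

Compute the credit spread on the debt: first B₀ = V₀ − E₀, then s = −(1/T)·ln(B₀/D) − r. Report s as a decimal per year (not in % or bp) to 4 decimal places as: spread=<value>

With assets at 598.4753 and a single debt payment of 443.0403 at 7.9835 years:
d₁ = [ln(V₀/D) + (r + σ²/2)T] / (σ√T)
   = [ln(598.4753/443.0403) + (0.0775 + 0.5·0.5016²)·7.9835] / (0.5016·√7.9835)
   = [0.300725 + 1.623056] / 1.417275 = 1.357379
d₂ = d₁ − σ√T = 1.357379 − 1.417275 = -0.059896
N(d₁) = 0.912670,  N(d₂) = 0.476119,  e^(−rT) = 0.538633
E₀ = V₀·N(d₁) − D·e^(−rT)·N(d₂)
   = 598.4753·0.912670 − 443.0403·0.538633·0.476119 = 432.591026
B₀ = V₀ − E₀ = 598.4753 − 432.591026 = 165.884274
spread = −(1/T)·ln(B₀/D) − r = −(1/7.9835)·ln(165.884274/443.0403) − 0.0775 = 0.04555008

spread=0.0456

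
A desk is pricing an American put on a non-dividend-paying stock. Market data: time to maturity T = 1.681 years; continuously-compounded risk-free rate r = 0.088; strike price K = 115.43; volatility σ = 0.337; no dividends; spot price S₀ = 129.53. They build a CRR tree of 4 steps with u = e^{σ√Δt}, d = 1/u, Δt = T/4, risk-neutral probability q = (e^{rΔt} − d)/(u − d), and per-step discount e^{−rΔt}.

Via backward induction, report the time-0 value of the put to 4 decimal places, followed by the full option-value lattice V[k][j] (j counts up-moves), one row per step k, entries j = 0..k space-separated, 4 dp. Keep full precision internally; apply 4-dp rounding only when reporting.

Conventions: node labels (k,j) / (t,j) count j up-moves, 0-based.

Δt=0.42025  u=1.24417  d=0.80375  q=0.53114  discount=0.96369
step 4 (expiry): payoffs max(K−S,0) = 61.3725 31.7516 0.0000 0.0000 0.0000
k=3: (k=3,j=0): S=67.2566, K−S=48.1734, hold=43.9826 ⇒ V=48.1734 exercise | (k=3,j=1): S=104.1098, K−S=11.3202, hold=14.3465 ⇒ V=14.3465 continue | (k=3,j=2): S=161.1569, K−S=0.0000, hold=0.0000 ⇒ V=0.0000 continue | (k=3,j=3): S=249.4629, K−S=0.0000, hold=0.0000 ⇒ V=0.0000 continue
k=2: (k=2,j=0): S=83.6784, K−S=31.7516, hold=29.1098 ⇒ V=31.7516 exercise | (k=2,j=1): S=129.5300, K−S=0.0000, hold=6.4822 ⇒ V=6.4822 continue | (k=2,j=2): S=200.5060, K−S=0.0000, hold=0.0000 ⇒ V=0.0000 continue
k=1: (k=1,j=0): S=104.1098, K−S=11.3202, hold=17.6645 ⇒ V=17.6645 continue | (k=1,j=1): S=161.1569, K−S=0.0000, hold=2.9289 ⇒ V=2.9289 continue
k=0: (k=0,j=0): S=129.5300, K−S=0.0000, hold=9.4806 ⇒ V=9.4806 continue

price = 9.4806
tree:
9.4806
17.6645 2.9289
31.7516 6.4822 0.0000
48.1734 14.3465 0.0000 0.0000
61.3725 31.7516 0.0000 0.0000 0.0000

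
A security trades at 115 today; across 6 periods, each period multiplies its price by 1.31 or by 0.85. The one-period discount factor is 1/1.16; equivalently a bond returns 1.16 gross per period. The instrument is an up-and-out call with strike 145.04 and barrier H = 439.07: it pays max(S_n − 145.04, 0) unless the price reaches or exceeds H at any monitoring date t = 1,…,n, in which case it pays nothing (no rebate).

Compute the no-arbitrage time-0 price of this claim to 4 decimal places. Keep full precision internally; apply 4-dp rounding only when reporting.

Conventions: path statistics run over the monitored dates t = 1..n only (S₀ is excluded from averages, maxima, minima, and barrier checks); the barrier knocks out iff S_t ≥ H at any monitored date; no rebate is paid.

price = 36.2395

With p* = (R−d)/(u−d) = 0.6739, sum probability × payoff across the paths and divide by R^6.
Enumerate all 2^6 = 64 price paths (U = up ×1.31, D = down ×0.85); each path with k up-moves has probability p*^k·(1−p*)^(6−k).
DDDDDD: M=97.7500, payoff=0.0000, prob=0.001202
UDDDDD: M=150.6500, payoff=0.0000, prob=0.002485
DUDDDD: M=128.0525, payoff=0.0000, prob=0.002485
UUDDDD: M=197.3515, payoff=0.0000, prob=0.005135
DDUDDD: M=108.8446, payoff=0.0000, prob=0.002485
UDUDDD: M=167.7488, payoff=0.0000, prob=0.005135
DUUDDD: M=167.7488, payoff=0.0000, prob=0.005135
UUUDDD: M=258.5305, payoff=13.7300, prob=0.010612
DDDUDD: M=97.7500, payoff=0.0000, prob=0.002485
UDDUDD: M=150.6500, payoff=0.0000, prob=0.005135
DUDUDD: M=142.5865, payoff=0.0000, prob=0.005135
UUDUDD: M=219.7509, payoff=13.7300, prob=0.010612
DDUUDD: M=142.5865, payoff=0.0000, prob=0.005135
UDUUDD: M=219.7509, payoff=13.7300, prob=0.010612
DUUUDD: M=219.7509, payoff=13.7300, prob=0.010612
UUUUDD: M=338.6749, payoff=99.6526, prob=0.021932
DDDDUD: M=97.7500, payoff=0.0000, prob=0.002485
UDDDUD: M=150.6500, payoff=0.0000, prob=0.005135
DUDDUD: M=128.0525, payoff=0.0000, prob=0.005135
UUDDUD: M=197.3515, payoff=13.7300, prob=0.010612
DDUDUD: M=121.1985, payoff=0.0000, prob=0.005135
UDUDUD: M=186.7883, payoff=13.7300, prob=0.010612
DUUDUD: M=186.7883, payoff=13.7300, prob=0.010612
UUUDUD: M=287.8737, payoff=99.6526, prob=0.021932
DDDUUD: M=121.1985, payoff=0.0000, prob=0.005135
UDDUUD: M=186.7883, payoff=13.7300, prob=0.010612
DUDUUD: M=186.7883, payoff=13.7300, prob=0.010612
UUDUUD: M=287.8737, payoff=99.6526, prob=0.021932
DDUUUD: M=186.7883, payoff=13.7300, prob=0.010612
UDUUUD: M=287.8737, payoff=99.6526, prob=0.021932
DUUUUD: M=287.8737, payoff=99.6526, prob=0.021932
UUUUUD: M=443.6641, payoff=0.0000, prob=0.045327
DDDDDU: M=97.7500, payoff=0.0000, prob=0.002485
UDDDDU: M=150.6500, payoff=0.0000, prob=0.005135
DUDDDU: M=128.0525, payoff=0.0000, prob=0.005135
UUDDDU: M=197.3515, payoff=13.7300, prob=0.010612
DDUDDU: M=108.8446, payoff=0.0000, prob=0.005135
UDUDDU: M=167.7488, payoff=13.7300, prob=0.010612
DUUDDU: M=167.7488, payoff=13.7300, prob=0.010612
UUUDDU: M=258.5305, payoff=99.6526, prob=0.021932
DDDUDU: M=103.0187, payoff=0.0000, prob=0.005135
UDDUDU: M=158.7700, payoff=13.7300, prob=0.010612
DUDUDU: M=158.7700, payoff=13.7300, prob=0.010612
UUDUDU: M=244.6926, payoff=99.6526, prob=0.021932
DDUUDU: M=158.7700, payoff=13.7300, prob=0.010612
UDUUDU: M=244.6926, payoff=99.6526, prob=0.021932
DUUUDU: M=244.6926, payoff=99.6526, prob=0.021932
UUUUDU: M=377.1145, payoff=232.0745, prob=0.045327
DDDDUU: M=103.0187, payoff=0.0000, prob=0.005135
UDDDUU: M=158.7700, payoff=13.7300, prob=0.010612
DUDDUU: M=158.7700, payoff=13.7300, prob=0.010612
UUDDUU: M=244.6926, payoff=99.6526, prob=0.021932
DDUDUU: M=158.7700, payoff=13.7300, prob=0.010612
UDUDUU: M=244.6926, payoff=99.6526, prob=0.021932
DUUDUU: M=244.6926, payoff=99.6526, prob=0.021932
UUUDUU: M=377.1145, payoff=232.0745, prob=0.045327
DDDUUU: M=158.7700, payoff=13.7300, prob=0.010612
UDDUUU: M=244.6926, payoff=99.6526, prob=0.021932
DUDUUU: M=244.6926, payoff=99.6526, prob=0.021932
UUDUUU: M=377.1145, payoff=232.0745, prob=0.045327
DDUUUU: M=244.6926, payoff=99.6526, prob=0.021932
UDUUUU: M=377.1145, payoff=232.0745, prob=0.045327
DUUUUU: M=377.1145, payoff=232.0745, prob=0.045327
UUUUUU: M=581.2000, payoff=0.0000, prob=0.093675
Price = Σ prob·payoff / R^6 = 88.293878 / 2.436396 = 36.2395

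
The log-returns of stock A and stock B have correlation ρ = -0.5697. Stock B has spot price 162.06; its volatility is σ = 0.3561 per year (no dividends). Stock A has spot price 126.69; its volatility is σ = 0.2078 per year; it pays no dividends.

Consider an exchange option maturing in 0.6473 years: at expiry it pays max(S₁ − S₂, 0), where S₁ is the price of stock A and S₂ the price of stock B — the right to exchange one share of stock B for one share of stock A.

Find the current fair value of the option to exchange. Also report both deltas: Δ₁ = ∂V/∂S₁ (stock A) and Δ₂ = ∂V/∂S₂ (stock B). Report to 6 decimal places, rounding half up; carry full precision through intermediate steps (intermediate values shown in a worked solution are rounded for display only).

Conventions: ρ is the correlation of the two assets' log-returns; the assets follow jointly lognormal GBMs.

σ_eff = √(σ₁² + σ₂² − 2ρσ₁σ₂) = √(0.2078² + 0.3561² − 2·-0.5697·0.2078·0.3561) = 0.504283
d₁ = (ln(S₁/S₂) + (q₂ − q₁ + σ_eff²/2)T) / (σ_eff√T) = (ln(126.69/162.06) + (0.0 − 0.0 + 0.127150)·0.6473) / 0.405720 = -0.404020
d₂ = d₁ − σ_eff√T = -0.404020 − 0.405720 = -0.809740
N(d₁) = 0.343099,  N(d₂) = 0.209045
V = S₁·e^{−q₁T}·N(d₁) − S₂·e^{−q₂T}·N(d₂) = 43.467227 − 33.877802 = 9.589425
Key observation: r never enters — measured in units of stock B, the claim is a call on S₁/S₂ struck at 1, so only the dividend yields and σ_eff matter.
Δ₁ = e^{−q₁T}·N(d₁) = 0.343099;  Δ₂ = −e^{−q₂T}·N(d₂) = -0.209045

exchange price = 9.589425
Δ1 = 0.343099
Δ2 = -0.209045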